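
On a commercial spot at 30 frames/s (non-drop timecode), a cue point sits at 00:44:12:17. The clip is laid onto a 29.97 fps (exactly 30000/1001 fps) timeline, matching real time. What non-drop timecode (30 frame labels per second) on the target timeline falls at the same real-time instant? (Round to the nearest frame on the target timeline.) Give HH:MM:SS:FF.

Source frame index: (0×3600 + 44×60 + 12) × 30 + 17 = 79577.
Real time: 79577 / (30) = 79577/30 s.
Target frame: (79577/30) × (30000/1001) = 79577000/1001 ≈ 79497.502 → 79498.
At 30 labels/s: frame 79498 → 00:44:09:28.

00:44:09:28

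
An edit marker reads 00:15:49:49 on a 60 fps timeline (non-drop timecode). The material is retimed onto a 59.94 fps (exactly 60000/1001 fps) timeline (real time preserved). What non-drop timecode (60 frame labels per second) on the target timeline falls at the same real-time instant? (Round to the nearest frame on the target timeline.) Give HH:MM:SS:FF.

Source frame index: (0×3600 + 15×60 + 49) × 60 + 49 = 56989.
Real time: 56989 / (60) = 56989/60 s.
Target frame: (56989/60) × (60000/1001) = 56989000/1001 ≈ 56932.068 → 56932.
At 60 labels/s: frame 56932 → 00:15:48:52.

00:15:48:52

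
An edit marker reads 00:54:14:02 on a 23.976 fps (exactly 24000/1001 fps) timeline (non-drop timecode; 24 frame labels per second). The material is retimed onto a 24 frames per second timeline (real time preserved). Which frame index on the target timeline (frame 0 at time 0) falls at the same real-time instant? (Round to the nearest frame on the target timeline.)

Source frame index: (0×3600 + 54×60 + 14) × 24 + 2 = 78098.
Real time: 78098 / (24000/1001) = 39088049/12000 s.
Target frame: (39088049/12000) × (24) = 39088049/500 ≈ 78176.098 → 78176.

frame 78176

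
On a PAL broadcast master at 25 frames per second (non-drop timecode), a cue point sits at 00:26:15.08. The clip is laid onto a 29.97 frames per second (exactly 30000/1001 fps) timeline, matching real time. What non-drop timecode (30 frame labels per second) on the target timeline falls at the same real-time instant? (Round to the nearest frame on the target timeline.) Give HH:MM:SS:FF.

00:26:13:22

Source frame index: (0×3600 + 26×60 + 15) × 25 + 8 = 39383.
Real time: 39383 / (25) = 39383/25 s.
Target frame: (39383/25) × (30000/1001) = 47259600/1001 ≈ 47212.388 → 47212.
At 30 labels/s: frame 47212 → 00:26:13:22.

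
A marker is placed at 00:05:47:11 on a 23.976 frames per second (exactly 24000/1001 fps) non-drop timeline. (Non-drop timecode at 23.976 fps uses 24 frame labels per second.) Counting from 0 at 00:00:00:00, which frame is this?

frame 8339

Total seconds to the label: (0 × 3600 + 5 × 60 + 47) = 347.
Frame index = 347 × 24 + 11 = 8339.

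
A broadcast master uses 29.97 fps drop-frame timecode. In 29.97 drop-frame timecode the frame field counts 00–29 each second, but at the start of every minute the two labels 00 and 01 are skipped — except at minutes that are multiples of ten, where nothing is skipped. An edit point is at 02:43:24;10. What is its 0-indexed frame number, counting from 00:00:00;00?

Complete 10-minute blocks: 16, each 17982 frames → 287712.
Remaining 3 whole minutes in the current block: 1800 + 2 × 1798 = 5396 frames.
Within the current minute: 24 × 30 + 10 − 2 = 728 (labels ;00/;01 skipped at this minute). Total = 287712 + 5396 + 728 = 293836.

293836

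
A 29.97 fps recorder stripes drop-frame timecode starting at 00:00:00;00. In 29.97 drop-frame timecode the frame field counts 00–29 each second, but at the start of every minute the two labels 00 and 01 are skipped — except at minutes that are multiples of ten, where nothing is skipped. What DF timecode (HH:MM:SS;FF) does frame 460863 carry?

04:16:17;15

Each 10-minute DF block holds 10 × 60 × 30 − 9 × 2 = 17982 frames. 460863 ÷ 17982 → 25 full blocks, remainder 11313.
Within the partial block the first minute is 1800 frames and each further minute 1798, so 6 further minute boundaries passed. Total skipped labels = 18 × 25 + 2 × 6 = 462.
Non-drop label index = 460863 + 462 = 461325; at 30 labels/s that is 04:16:17:15, i.e. DF 04:16:17;15.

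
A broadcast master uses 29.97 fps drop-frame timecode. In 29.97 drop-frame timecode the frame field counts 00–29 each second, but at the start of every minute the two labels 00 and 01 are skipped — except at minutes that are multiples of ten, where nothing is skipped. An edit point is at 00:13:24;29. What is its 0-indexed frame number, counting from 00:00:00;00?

As if non-drop at 30 labels/s: (0 × 3600 + 13 × 60 + 24) × 30 + 29 = 24149.
Minute boundaries passed: 13; those not divisible by 10: 13 − 1 = 12; dropped labels = 2 × 12 = 24.
Actual frame index = 24149 − 24 = 24125.

24125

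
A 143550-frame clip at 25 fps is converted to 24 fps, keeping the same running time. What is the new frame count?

Target frames = source frames × (target rate / source rate) = 143550 × (24)/(25) = 143550 × 24/25 = 137808.

137808 frames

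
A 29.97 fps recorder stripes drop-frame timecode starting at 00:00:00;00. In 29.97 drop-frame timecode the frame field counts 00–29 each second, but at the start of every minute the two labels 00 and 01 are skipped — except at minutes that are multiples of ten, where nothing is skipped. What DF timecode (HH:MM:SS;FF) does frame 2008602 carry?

Each 10-minute DF block holds 10 × 60 × 30 − 9 × 2 = 17982 frames. 2008602 ÷ 17982 → 111 full blocks, remainder 12600.
Within the partial block the first minute is 1800 frames and each further minute 1798, so 7 further minute boundaries passed. Total skipped labels = 18 × 111 + 2 × 7 = 2012.
Non-drop label index = 2008602 + 2012 = 2010614; at 30 labels/s that is 18:37:00:14, i.e. DF 18:37:00;14.

18:37:00;14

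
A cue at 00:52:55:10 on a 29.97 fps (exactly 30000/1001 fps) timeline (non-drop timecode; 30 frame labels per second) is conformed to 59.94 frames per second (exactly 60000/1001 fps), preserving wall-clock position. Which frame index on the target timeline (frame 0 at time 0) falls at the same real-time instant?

frame 190520

Source frame index: (0×3600 + 52×60 + 55) × 30 + 10 = 95260.
Real time: 95260 / (30000/1001) = 4767763/1500 s.
Target frame: (4767763/1500) × (60000/1001) = 190520.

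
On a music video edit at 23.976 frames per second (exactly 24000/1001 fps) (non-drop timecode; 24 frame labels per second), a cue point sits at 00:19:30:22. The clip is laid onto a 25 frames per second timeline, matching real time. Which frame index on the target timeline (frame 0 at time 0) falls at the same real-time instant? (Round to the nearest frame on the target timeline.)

frame 29302

Source frame index: (0×3600 + 19×60 + 30) × 24 + 22 = 28102.
Real time: 28102 / (24000/1001) = 14065051/12000 s.
Target frame: (14065051/12000) × (25) = 14065051/480 ≈ 29302.190 → 29302.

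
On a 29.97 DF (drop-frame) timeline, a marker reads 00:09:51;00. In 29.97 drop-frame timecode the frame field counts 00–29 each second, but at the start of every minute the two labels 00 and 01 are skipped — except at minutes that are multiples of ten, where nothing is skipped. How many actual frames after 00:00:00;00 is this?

17712

As if non-drop at 30 labels/s: (0 × 3600 + 9 × 60 + 51) × 30 + 0 = 17730.
Minute boundaries passed: 9; those not divisible by 10: 9 − 0 = 9; dropped labels = 2 × 9 = 18.
Actual frame index = 17730 − 18 = 17712.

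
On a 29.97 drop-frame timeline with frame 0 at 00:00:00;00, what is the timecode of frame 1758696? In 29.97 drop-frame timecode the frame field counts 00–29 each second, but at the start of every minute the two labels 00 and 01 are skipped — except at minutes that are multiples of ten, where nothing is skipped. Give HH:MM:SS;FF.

16:18:01;28

Ten DF minutes hold 17982 frames, so frame 1758696 lies in block 97 (frames 1744254–1762235) with 14442 frames into that block.
The block's first minute is 1800 frames and the rest 1798 each; 14442 frames reaches minute 8, so 97 × 18 + 8 × 2 = 1762 labels have been skipped so far.
Adding those back, label number 1758696 + 1762 = 1760458 at 30 labels/s is 58681 s + 28 f = 16 h 18 min 1 s frame 28, i.e. 16:18:01;28.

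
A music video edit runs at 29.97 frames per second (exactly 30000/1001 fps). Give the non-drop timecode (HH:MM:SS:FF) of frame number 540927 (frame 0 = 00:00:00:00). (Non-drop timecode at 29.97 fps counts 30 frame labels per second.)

540927 ÷ 30 = 18030 full seconds, remainder 27 frames.
18030 s = 5 h 0 min 30 s.
Timecode: 05:00:30:27.

05:00:30:27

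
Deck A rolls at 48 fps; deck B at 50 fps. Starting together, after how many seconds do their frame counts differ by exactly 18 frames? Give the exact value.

9 seconds

The gap grows by |50 − 48| = 2 frames per second.
Time for a 18-frame gap: 18 ÷ (2) = 9 s.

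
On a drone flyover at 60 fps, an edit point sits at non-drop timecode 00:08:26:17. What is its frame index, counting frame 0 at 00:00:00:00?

Total seconds to the label: (0 × 3600 + 8 × 60 + 26) = 506.
Frame index = 506 × 60 + 17 = 30377.

30377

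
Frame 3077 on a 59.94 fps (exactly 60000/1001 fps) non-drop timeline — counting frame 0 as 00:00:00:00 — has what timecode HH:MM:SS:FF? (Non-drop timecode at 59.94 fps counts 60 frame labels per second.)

00:00:51:17

3077 ÷ 60 = 51 full seconds, remainder 17 frames.
51 s = 0 h 0 min 51 s.
Timecode: 00:00:51:17.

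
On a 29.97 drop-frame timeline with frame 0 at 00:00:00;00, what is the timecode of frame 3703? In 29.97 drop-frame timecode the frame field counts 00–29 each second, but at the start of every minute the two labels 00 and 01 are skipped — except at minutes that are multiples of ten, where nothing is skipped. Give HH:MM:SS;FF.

00:02:03;17

Ten DF minutes hold 17982 frames, so frame 3703 lies in block 0 (frames 0–17981) with 3703 frames into that block.
The block's first minute is 1800 frames and the rest 1798 each; 3703 frames reaches minute 2, so 0 × 18 + 2 × 2 = 4 labels have been skipped so far.
Adding those back, label number 3703 + 4 = 3707 at 30 labels/s is 123 s + 17 f = 0 h 2 min 3 s frame 17, i.e. 00:02:03;17.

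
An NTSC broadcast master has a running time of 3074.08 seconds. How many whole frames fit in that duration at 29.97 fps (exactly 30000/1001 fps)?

92130 frames

Frames = 3074.08 × 30000/1001 = 92222400/1001 ≈ 92130.2697.
Complete frames: 92130.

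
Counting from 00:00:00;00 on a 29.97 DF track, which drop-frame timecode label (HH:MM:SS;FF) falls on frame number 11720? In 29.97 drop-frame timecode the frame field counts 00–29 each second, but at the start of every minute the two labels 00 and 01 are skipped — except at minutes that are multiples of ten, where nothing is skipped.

00:06:31;02

Each 10-minute DF block holds 10 × 60 × 30 − 9 × 2 = 17982 frames. 11720 ÷ 17982 → 0 full blocks, remainder 11720.
Within the partial block the first minute is 1800 frames and each further minute 1798, so 6 further minute boundaries passed. Total skipped labels = 18 × 0 + 2 × 6 = 12.
Non-drop label index = 11720 + 12 = 11732; at 30 labels/s that is 00:06:31:02, i.e. DF 00:06:31;02.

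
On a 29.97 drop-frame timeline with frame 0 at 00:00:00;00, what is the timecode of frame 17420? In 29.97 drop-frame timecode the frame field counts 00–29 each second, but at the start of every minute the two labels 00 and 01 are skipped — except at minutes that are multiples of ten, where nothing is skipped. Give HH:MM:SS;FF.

00:09:41;08

Ten DF minutes hold 17982 frames, so frame 17420 lies in block 0 (frames 0–17981) with 17420 frames into that block.
The block's first minute is 1800 frames and the rest 1798 each; 17420 frames reaches minute 9, so 0 × 18 + 9 × 2 = 18 labels have been skipped so far.
Adding those back, label number 17420 + 18 = 17438 at 30 labels/s is 581 s + 8 f = 0 h 9 min 41 s frame 8, i.e. 00:09:41;08.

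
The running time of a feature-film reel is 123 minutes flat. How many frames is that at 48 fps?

123 min = 7380 s.
Frames = 7380 × 48 = 354240.

354240 frames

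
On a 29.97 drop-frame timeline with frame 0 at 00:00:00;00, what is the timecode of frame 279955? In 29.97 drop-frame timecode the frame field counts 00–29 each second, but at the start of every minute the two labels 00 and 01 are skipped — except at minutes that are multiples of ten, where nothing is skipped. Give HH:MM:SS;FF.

Ten DF minutes hold 17982 frames, so frame 279955 lies in block 15 (frames 269730–287711) with 10225 frames into that block.
The block's first minute is 1800 frames and the rest 1798 each; 10225 frames reaches minute 5, so 15 × 18 + 5 × 2 = 280 labels have been skipped so far.
Adding those back, label number 279955 + 280 = 280235 at 30 labels/s is 9341 s + 5 f = 2 h 35 min 41 s frame 5, i.e. 02:35:41;05.

02:35:41;05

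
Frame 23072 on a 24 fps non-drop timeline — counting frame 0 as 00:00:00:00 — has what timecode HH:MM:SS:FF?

23072 ÷ 24 = 961 full seconds, remainder 8 frames.
961 s = 0 h 16 min 1 s.
Timecode: 00:16:01:08.

00:16:01:08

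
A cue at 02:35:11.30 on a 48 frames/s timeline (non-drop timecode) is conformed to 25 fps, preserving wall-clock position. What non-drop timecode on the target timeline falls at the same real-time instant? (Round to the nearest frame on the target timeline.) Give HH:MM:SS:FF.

Source frame index: (2×3600 + 35×60 + 11) × 48 + 30 = 446958.
Real time: 446958 / (48) = 74493/8 s.
Target frame: (74493/8) × (25) = 1862325/8 ≈ 232790.625 → 232791.
At 25 labels/s: frame 232791 → 02:35:11:16.

02:35:11:16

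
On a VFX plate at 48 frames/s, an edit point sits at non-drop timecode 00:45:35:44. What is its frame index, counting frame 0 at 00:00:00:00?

Total seconds to the label: (0 × 3600 + 45 × 60 + 35) = 2735.
Frame index = 2735 × 48 + 44 = 131324.

131324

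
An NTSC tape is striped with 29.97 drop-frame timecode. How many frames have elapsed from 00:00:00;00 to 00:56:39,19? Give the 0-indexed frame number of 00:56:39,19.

As if non-drop at 30 labels/s: (0 × 3600 + 56 × 60 + 39) × 30 + 19 = 101989.
Minute boundaries passed: 56; those not divisible by 10: 56 − 5 = 51; dropped labels = 2 × 51 = 102.
Actual frame index = 101989 − 102 = 101887.

101887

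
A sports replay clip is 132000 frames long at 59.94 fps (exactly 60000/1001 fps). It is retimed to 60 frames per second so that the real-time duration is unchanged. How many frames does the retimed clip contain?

132132 frames

Target frames = source frames × (target rate / source rate) = 132000 × (60)/(60000/1001) = 132000 × 1001/1000 = 132132.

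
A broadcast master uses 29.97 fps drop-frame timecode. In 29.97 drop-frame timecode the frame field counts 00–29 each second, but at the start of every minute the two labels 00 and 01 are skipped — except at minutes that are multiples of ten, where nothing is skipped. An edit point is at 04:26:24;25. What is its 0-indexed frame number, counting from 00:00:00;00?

479065

Complete 10-minute blocks: 26, each 17982 frames → 467532.
Remaining 6 whole minutes in the current block: 1800 + 5 × 1798 = 10790 frames.
Within the current minute: 24 × 30 + 25 − 2 = 743 (labels ;00/;01 skipped at this minute). Total = 467532 + 10790 + 743 = 479065.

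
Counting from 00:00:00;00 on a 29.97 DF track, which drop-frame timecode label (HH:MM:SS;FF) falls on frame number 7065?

00:03:55;21

Ten DF minutes hold 17982 frames, so frame 7065 lies in block 0 (frames 0–17981) with 7065 frames into that block.
The block's first minute is 1800 frames and the rest 1798 each; 7065 frames reaches minute 3, so 0 × 18 + 3 × 2 = 6 labels have been skipped so far.
Adding those back, label number 7065 + 6 = 7071 at 30 labels/s is 235 s + 21 f = 0 h 3 min 55 s frame 21, i.e. 00:03:55;21.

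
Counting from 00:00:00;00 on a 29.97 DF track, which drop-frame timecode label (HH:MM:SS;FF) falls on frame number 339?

00:00:11;09

Each 10-minute DF block holds 10 × 60 × 30 − 9 × 2 = 17982 frames. 339 ÷ 17982 → 0 full blocks, remainder 339.
Within the partial block the first minute is 1800 frames and each further minute 1798, so 0 further minute boundaries passed. Total skipped labels = 18 × 0 + 2 × 0 = 0.
Non-drop label index = 339 + 0 = 339; at 30 labels/s that is 00:00:11:09, i.e. DF 00:00:11;09.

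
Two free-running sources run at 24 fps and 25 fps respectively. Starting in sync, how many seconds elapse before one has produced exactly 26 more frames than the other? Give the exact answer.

The gap grows by |25 − 24| = 1 frame per second.
Time for a 26-frame gap: 26 ÷ (1) = 26 s.

26 seconds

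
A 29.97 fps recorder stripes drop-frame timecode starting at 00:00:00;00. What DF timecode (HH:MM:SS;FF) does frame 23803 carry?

00:13:14;07

Each 10-minute DF block holds 10 × 60 × 30 − 9 × 2 = 17982 frames. 23803 ÷ 17982 → 1 full block, remainder 5821.
Within the partial block the first minute is 1800 frames and each further minute 1798, so 3 further minute boundaries passed. Total skipped labels = 18 × 1 + 2 × 3 = 24.
Non-drop label index = 23803 + 24 = 23827; at 30 labels/s that is 00:13:14:07, i.e. DF 00:13:14;07.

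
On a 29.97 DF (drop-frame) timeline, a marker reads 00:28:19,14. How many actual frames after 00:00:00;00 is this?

50932

Complete 10-minute blocks: 2, each 17982 frames → 35964.
Remaining 8 whole minutes in the current block: 1800 + 7 × 1798 = 14386 frames.
Within the current minute: 19 × 30 + 14 − 2 = 582 (labels ;00/;01 skipped at this minute). Total = 35964 + 14386 + 582 = 50932.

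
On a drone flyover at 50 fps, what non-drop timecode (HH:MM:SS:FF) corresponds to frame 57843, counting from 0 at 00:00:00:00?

57843 ÷ 50 = 1156 full seconds, remainder 43 frames.
1156 s = 0 h 19 min 16 s.
Timecode: 00:19:16:43.

00:19:16:43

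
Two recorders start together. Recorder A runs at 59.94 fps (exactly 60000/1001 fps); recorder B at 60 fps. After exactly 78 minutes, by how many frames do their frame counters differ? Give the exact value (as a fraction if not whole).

21600/77 frames

78 min = 4680 s.
A emits 60000/1001 × 4680 = 21600000/77 frames; B emits 60 × 4680 = 280800.
Difference = 21600/77 frames (≈ 280.5195); B is ahead of A.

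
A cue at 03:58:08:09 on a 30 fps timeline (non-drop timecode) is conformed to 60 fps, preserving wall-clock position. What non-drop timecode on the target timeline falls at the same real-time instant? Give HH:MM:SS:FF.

03:58:08:18

Source frame index: (3×3600 + 58×60 + 8) × 30 + 9 = 428649.
Real time: 428649 / (30) = 142883/10 s.
Target frame: (142883/10) × (60) = 857298.
At 60 labels/s: frame 857298 → 03:58:08:18.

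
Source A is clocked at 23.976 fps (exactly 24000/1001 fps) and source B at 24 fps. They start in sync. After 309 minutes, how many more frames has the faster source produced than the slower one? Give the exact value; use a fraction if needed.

444960/1001 frames

309 min = 18540 s.
A emits 24000/1001 × 18540 = 444960000/1001 frames; B emits 24 × 18540 = 444960.
Difference = 444960/1001 frames (≈ 444.5155); B is ahead of A.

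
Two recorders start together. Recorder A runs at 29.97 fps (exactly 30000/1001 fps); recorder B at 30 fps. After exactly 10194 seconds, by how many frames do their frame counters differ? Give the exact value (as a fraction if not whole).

A emits 30000/1001 × 10194 = 305820000/1001 frames; B emits 30 × 10194 = 305820.
Difference = 305820/1001 frames (≈ 305.5145); B is ahead of A.

305820/1001 frames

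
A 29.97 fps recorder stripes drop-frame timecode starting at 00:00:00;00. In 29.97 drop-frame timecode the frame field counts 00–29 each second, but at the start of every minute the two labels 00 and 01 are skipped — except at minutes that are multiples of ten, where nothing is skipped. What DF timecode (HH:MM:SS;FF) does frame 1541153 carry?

14:17:03;07

Ten DF minutes hold 17982 frames, so frame 1541153 lies in block 85 (frames 1528470–1546451) with 12683 frames into that block.
The block's first minute is 1800 frames and the rest 1798 each; 12683 frames reaches minute 7, so 85 × 18 + 7 × 2 = 1544 labels have been skipped so far.
Adding those back, label number 1541153 + 1544 = 1542697 at 30 labels/s is 51423 s + 7 f = 14 h 17 min 3 s frame 7, i.e. 14:17:03;07.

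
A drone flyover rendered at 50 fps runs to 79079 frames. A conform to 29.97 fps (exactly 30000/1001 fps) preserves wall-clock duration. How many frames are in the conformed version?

47400 frames

Target frames = source frames × (target rate / source rate) = 79079 × (30000/1001)/(50) = 79079 × 600/1001 = 47400.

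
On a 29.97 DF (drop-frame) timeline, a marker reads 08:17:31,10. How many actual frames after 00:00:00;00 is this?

894644

As if non-drop at 30 labels/s: (8 × 3600 + 17 × 60 + 31) × 30 + 10 = 895540.
Minute boundaries passed: 497; those not divisible by 10: 497 − 49 = 448; dropped labels = 2 × 448 = 896.
Actual frame index = 895540 − 896 = 894644.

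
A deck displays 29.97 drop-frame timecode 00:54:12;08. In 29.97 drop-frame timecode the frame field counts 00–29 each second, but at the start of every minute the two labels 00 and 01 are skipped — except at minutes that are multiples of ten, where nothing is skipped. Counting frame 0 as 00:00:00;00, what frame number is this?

97470

Complete 10-minute blocks: 5, each 17982 frames → 89910.
Remaining 4 whole minutes in the current block: 1800 + 3 × 1798 = 7194 frames.
Within the current minute: 12 × 30 + 8 − 2 = 366 (labels ;00/;01 skipped at this minute). Total = 89910 + 7194 + 366 = 97470.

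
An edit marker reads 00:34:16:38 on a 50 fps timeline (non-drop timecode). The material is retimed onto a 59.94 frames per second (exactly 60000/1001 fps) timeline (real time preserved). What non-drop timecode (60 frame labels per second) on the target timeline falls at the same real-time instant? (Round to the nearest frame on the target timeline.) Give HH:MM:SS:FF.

Source frame index: (0×3600 + 34×60 + 16) × 50 + 38 = 102838.
Real time: 102838 / (50) = 51419/25 s.
Target frame: (51419/25) × (60000/1001) = 123405600/1001 ≈ 123282.318 → 123282.
At 60 labels/s: frame 123282 → 00:34:14:42.

00:34:14:42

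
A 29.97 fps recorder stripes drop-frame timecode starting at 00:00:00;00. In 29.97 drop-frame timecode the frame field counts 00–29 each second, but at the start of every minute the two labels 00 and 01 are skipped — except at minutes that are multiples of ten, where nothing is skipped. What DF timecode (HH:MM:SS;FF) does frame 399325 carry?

Ten DF minutes hold 17982 frames, so frame 399325 lies in block 22 (frames 395604–413585) with 3721 frames into that block.
The block's first minute is 1800 frames and the rest 1798 each; 3721 frames reaches minute 2, so 22 × 18 + 2 × 2 = 400 labels have been skipped so far.
Adding those back, label number 399325 + 400 = 399725 at 30 labels/s is 13324 s + 5 f = 3 h 42 min 4 s frame 5, i.e. 03:42:04;05.

03:42:04;05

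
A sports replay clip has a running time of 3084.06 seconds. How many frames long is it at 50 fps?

Frames = 3084.06 × 50 = 154203.

154203 frames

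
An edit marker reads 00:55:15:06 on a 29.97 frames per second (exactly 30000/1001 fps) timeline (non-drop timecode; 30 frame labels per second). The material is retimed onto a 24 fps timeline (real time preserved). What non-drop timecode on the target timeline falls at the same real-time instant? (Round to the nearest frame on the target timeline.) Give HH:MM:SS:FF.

Source frame index: (0×3600 + 55×60 + 15) × 30 + 6 = 99456.
Real time: 99456 / (30000/1001) = 2074072/625 s.
Target frame: (2074072/625) × (24) = 49777728/625 ≈ 79644.365 → 79644.
At 24 labels/s: frame 79644 → 00:55:18:12.

00:55:18:12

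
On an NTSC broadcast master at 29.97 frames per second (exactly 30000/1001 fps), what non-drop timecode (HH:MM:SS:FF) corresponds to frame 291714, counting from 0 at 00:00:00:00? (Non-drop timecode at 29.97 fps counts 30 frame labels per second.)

291714 ÷ 30 = 9723 full seconds, remainder 24 frames.
9723 s = 2 h 42 min 3 s.
Timecode: 02:42:03:24.

02:42:03:24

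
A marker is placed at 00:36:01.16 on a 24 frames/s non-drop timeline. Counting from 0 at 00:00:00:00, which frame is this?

Total seconds to the label: (0 × 3600 + 36 × 60 + 1) = 2161.
Frame index = 2161 × 24 + 16 = 51880.

frame 51880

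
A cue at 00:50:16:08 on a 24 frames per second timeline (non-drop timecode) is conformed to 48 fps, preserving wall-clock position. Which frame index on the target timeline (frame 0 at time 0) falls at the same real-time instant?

frame 144784

Source frame index: (0×3600 + 50×60 + 16) × 24 + 8 = 72392.
Real time: 72392 / (24) = 9049/3 s.
Target frame: (9049/3) × (48) = 144784.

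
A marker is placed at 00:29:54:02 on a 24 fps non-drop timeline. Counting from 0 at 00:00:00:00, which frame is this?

43058

Total seconds to the label: (0 × 3600 + 29 × 60 + 54) = 1794.
Frame index = 1794 × 24 + 2 = 43058.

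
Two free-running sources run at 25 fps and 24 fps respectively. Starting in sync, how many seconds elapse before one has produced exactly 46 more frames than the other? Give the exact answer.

46 seconds

The gap grows by |24 − 25| = 1 frame per second.
Time for a 46-frame gap: 46 ÷ (1) = 46 s.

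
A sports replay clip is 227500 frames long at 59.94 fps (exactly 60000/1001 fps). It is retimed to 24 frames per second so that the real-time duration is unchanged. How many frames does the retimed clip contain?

Target frames = source frames × (target rate / source rate) = 227500 × (24)/(60000/1001) = 227500 × 1001/2500 = 91091.

91091 frames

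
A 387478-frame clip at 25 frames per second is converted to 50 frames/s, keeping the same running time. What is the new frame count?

Target frames = source frames × (target rate / source rate) = 387478 × (50)/(25) = 387478 × 2 = 774956.

774956 frames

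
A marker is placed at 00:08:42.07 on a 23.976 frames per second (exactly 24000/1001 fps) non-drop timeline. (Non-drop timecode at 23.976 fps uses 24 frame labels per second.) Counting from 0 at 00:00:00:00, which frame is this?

12535

Total seconds to the label: (0 × 3600 + 8 × 60 + 42) = 522.
Frame index = 522 × 24 + 7 = 12535.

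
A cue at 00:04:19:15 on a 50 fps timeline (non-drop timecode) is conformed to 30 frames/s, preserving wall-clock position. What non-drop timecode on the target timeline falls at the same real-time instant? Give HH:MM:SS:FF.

00:04:19:09

Source frame index: (0×3600 + 4×60 + 19) × 50 + 15 = 12965.
Real time: 12965 / (50) = 2593/10 s.
Target frame: (2593/10) × (30) = 7779.
At 30 labels/s: frame 7779 → 00:04:19:09.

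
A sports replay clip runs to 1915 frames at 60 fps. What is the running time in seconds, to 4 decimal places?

Running time = 1915 × 1/60 = 383/12 s ≈ 31.9167 s.

31.9167 seconds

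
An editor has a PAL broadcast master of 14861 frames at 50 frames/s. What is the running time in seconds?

297.22 seconds

Running time = 14861 / (50) = 297.22 s.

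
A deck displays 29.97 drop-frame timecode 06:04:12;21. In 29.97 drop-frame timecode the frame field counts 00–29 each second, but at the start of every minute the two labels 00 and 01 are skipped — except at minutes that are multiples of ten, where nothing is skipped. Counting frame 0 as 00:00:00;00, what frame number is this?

As if non-drop at 30 labels/s: (6 × 3600 + 4 × 60 + 12) × 30 + 21 = 655581.
Minute boundaries passed: 364; those not divisible by 10: 364 − 36 = 328; dropped labels = 2 × 328 = 656.
Actual frame index = 655581 − 656 = 654925.

654925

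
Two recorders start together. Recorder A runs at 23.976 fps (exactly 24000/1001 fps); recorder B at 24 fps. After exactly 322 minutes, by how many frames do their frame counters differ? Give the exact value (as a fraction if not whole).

322 min = 19320 s.
A emits 24000/1001 × 19320 = 66240000/143 frames; B emits 24 × 19320 = 463680.
Difference = 66240/143 frames (≈ 463.2168); B is ahead of A.

66240/143 frames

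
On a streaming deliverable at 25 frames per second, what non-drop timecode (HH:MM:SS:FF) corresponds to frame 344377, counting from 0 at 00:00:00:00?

03:49:35:02

344377 ÷ 25 = 13775 full seconds, remainder 2 frames.
13775 s = 3 h 49 min 35 s.
Timecode: 03:49:35:02.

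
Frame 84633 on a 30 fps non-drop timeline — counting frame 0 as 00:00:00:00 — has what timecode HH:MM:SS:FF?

00:47:01:03

84633 ÷ 30 = 2821 full seconds, remainder 3 frames.
2821 s = 0 h 47 min 1 s.
Timecode: 00:47:01:03.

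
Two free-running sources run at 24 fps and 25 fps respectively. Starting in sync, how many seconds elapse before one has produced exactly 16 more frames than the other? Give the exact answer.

The gap grows by |25 − 24| = 1 frame per second.
Time for a 16-frame gap: 16 ÷ (1) = 16 s.

16 seconds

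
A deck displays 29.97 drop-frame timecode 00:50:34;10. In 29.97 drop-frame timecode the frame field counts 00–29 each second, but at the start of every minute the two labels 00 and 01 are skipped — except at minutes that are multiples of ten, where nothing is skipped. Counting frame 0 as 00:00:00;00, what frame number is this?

90940

Complete 10-minute blocks: 5, each 17982 frames → 89910.
Remaining 0 whole minutes in the current block: 0 frames.
Within the current minute: 34 × 30 + 10 = 1030. Total = 89910 + 0 + 1030 = 90940.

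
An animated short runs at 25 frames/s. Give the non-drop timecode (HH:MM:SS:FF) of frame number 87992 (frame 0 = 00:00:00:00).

00:58:39:17

87992 ÷ 25 = 3519 full seconds, remainder 17 frames.
3519 s = 0 h 58 min 39 s.
Timecode: 00:58:39:17.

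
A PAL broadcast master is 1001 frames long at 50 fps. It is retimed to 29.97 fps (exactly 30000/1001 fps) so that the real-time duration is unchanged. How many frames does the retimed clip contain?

600 frames

Target frames = source frames × (target rate / source rate) = 1001 × (30000/1001)/(50) = 1001 × 600/1001 = 600.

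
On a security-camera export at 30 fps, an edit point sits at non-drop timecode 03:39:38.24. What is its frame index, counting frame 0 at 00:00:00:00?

frame 395364

Total seconds to the label: (3 × 3600 + 39 × 60 + 38) = 13178.
Frame index = 13178 × 30 + 24 = 395364.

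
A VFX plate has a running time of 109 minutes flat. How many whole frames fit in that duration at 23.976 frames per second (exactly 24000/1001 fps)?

109 min = 6540 s.
Frames = 6540 × 24000/1001 = 156960000/1001 ≈ 156803.1968.
Complete frames: 156803.

156803 frames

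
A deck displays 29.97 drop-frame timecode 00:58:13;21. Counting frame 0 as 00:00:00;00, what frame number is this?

As if non-drop at 30 labels/s: (0 × 3600 + 58 × 60 + 13) × 30 + 21 = 104811.
Minute boundaries passed: 58; those not divisible by 10: 58 − 5 = 53; dropped labels = 2 × 53 = 106.
Actual frame index = 104811 − 106 = 104705.

104705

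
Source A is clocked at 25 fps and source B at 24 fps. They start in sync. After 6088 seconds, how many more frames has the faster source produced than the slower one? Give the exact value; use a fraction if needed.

A emits 25 × 6088 = 152200 frames; B emits 24 × 6088 = 146112.
Difference = 6088 frames; B is behind A.

6088 frames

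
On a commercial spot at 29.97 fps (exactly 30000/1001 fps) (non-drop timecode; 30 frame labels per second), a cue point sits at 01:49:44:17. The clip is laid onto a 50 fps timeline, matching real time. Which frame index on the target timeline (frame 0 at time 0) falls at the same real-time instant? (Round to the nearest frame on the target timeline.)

frame 329558

Source frame index: (1×3600 + 49×60 + 44) × 30 + 17 = 197537.
Real time: 197537 / (30000/1001) = 197734537/30000 s.
Target frame: (197734537/30000) × (50) = 197734537/600 ≈ 329557.562 → 329558.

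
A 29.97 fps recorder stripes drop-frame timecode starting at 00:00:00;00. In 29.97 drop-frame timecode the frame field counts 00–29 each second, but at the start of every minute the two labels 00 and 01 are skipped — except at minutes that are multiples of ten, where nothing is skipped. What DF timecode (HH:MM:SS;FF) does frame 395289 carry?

Each 10-minute DF block holds 10 × 60 × 30 − 9 × 2 = 17982 frames. 395289 ÷ 17982 → 21 full blocks, remainder 17667.
Within the partial block the first minute is 1800 frames and each further minute 1798, so 9 further minute boundaries passed. Total skipped labels = 18 × 21 + 2 × 9 = 396.
Non-drop label index = 395289 + 396 = 395685; at 30 labels/s that is 03:39:49:15, i.e. DF 03:39:49;15.

03:39:49;15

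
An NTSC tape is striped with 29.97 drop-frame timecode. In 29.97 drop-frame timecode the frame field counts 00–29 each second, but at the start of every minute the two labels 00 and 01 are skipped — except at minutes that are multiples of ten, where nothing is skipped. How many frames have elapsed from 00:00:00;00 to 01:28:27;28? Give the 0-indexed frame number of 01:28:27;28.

As if non-drop at 30 labels/s: (1 × 3600 + 28 × 60 + 27) × 30 + 28 = 159238.
Minute boundaries passed: 88; those not divisible by 10: 88 − 8 = 80; dropped labels = 2 × 80 = 160.
Actual frame index = 159238 − 160 = 159078.

159078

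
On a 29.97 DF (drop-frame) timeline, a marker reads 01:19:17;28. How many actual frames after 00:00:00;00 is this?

As if non-drop at 30 labels/s: (1 × 3600 + 19 × 60 + 17) × 30 + 28 = 142738.
Minute boundaries passed: 79; those not divisible by 10: 79 − 7 = 72; dropped labels = 2 × 72 = 144.
Actual frame index = 142738 − 144 = 142594.

142594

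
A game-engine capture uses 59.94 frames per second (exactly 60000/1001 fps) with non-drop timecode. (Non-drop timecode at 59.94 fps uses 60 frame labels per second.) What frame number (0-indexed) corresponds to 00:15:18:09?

55089

Total seconds to the label: (0 × 3600 + 15 × 60 + 18) = 918.
Frame index = 918 × 60 + 9 = 55089.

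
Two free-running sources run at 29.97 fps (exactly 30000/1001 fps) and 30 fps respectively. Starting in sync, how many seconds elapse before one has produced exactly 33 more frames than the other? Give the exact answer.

1101.1 seconds

The gap grows by |30 − 30000/1001| = 30/1001 frames per second.
Time for a 33-frame gap: 33 ÷ (30/1001) = 1101.1 s.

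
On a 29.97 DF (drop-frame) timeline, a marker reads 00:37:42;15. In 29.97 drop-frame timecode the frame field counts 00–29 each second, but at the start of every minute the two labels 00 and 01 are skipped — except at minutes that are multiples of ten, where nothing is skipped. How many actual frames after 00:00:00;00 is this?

67807

Complete 10-minute blocks: 3, each 17982 frames → 53946.
Remaining 7 whole minutes in the current block: 1800 + 6 × 1798 = 12588 frames.
Within the current minute: 42 × 30 + 15 − 2 = 1273 (labels ;00/;01 skipped at this minute). Total = 53946 + 12588 + 1273 = 67807.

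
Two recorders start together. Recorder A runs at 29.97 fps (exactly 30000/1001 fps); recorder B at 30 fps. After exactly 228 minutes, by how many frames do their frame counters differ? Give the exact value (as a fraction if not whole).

410400/1001 frames

228 min = 13680 s.
A emits 30000/1001 × 13680 = 410400000/1001 frames; B emits 30 × 13680 = 410400.
Difference = 410400/1001 frames (≈ 409.9900); B is ahead of A.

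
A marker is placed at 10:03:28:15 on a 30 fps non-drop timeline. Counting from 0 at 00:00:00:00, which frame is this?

1086255

Total seconds to the label: (10 × 3600 + 3 × 60 + 28) = 36208.
Frame index = 36208 × 30 + 15 = 1086255.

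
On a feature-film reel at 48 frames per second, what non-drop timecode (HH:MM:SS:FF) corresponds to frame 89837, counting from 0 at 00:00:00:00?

89837 ÷ 48 = 1871 full seconds, remainder 29 frames.
1871 s = 0 h 31 min 11 s.
Timecode: 00:31:11:29.

00:31:11:29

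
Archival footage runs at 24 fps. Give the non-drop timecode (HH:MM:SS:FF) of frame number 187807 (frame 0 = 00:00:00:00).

02:10:25:07

187807 ÷ 24 = 7825 full seconds, remainder 7 frames.
7825 s = 2 h 10 min 25 s.
Timecode: 02:10:25:07.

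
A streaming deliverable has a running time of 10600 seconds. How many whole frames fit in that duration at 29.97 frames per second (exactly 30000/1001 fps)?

Frames = 10600 × 30000/1001 = 318000000/1001 ≈ 317682.3177.
Complete frames: 317682.

317682 frames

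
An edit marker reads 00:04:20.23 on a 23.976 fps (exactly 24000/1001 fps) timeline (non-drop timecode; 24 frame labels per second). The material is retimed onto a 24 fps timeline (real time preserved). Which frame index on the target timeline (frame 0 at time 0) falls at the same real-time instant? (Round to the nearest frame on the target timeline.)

frame 6269

Source frame index: (0×3600 + 4×60 + 20) × 24 + 23 = 6263.
Real time: 6263 / (24000/1001) = 6269263/24000 s.
Target frame: (6269263/24000) × (24) = 6269263/1000 ≈ 6269.263 → 6269.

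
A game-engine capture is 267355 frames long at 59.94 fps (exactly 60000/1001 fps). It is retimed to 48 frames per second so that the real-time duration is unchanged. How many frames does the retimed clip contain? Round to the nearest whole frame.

Frames at target rate = 267355 × (48) / (60000/1001) = 53524471/250 ≈ 214097.884.
Nearest whole frame: 214098.

214098 frames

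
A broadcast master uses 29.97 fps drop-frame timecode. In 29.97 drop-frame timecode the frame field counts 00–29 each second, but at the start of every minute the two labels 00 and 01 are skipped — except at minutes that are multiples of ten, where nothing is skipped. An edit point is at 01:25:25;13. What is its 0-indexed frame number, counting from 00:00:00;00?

153609

As if non-drop at 30 labels/s: (1 × 3600 + 25 × 60 + 25) × 30 + 13 = 153763.
Minute boundaries passed: 85; those not divisible by 10: 85 − 8 = 77; dropped labels = 2 × 77 = 154.
Actual frame index = 153763 − 154 = 153609.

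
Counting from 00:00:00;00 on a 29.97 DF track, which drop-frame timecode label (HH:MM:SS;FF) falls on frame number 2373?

Ten DF minutes hold 17982 frames, so frame 2373 lies in block 0 (frames 0–17981) with 2373 frames into that block.
The block's first minute is 1800 frames and the rest 1798 each; 2373 frames reaches minute 1, so 0 × 18 + 1 × 2 = 2 labels have been skipped so far.
Adding those back, label number 2373 + 2 = 2375 at 30 labels/s is 79 s + 5 f = 0 h 1 min 19 s frame 5, i.e. 00:01:19;05.

00:01:19;05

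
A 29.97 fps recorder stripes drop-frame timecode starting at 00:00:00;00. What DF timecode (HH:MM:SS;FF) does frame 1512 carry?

Ten DF minutes hold 17982 frames, so frame 1512 lies in block 0 (frames 0–17981) with 1512 frames into that block.
The block's first minute is 1800 frames and the rest 1798 each; 1512 frames reaches minute 0, so 0 × 18 + 0 × 2 = 0 labels have been skipped so far.
Adding those back, label number 1512 + 0 = 1512 at 30 labels/s is 50 s + 12 f = 0 h 0 min 50 s frame 12, i.e. 00:00:50;12.

00:00:50;12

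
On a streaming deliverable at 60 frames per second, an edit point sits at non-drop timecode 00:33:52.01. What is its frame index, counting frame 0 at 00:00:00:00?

121921

Total seconds to the label: (0 × 3600 + 33 × 60 + 52) = 2032.
Frame index = 2032 × 60 + 1 = 121921.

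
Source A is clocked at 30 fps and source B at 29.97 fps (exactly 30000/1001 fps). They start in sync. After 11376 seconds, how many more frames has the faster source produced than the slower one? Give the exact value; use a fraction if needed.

341280/1001 frames

A emits 30 × 11376 = 341280 frames; B emits 30000/1001 × 11376 = 341280000/1001.
Difference = 341280/1001 frames (≈ 340.9391); B is behind A.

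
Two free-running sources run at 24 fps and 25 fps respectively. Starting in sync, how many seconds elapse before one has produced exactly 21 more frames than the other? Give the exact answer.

21 seconds

The gap grows by |25 − 24| = 1 frame per second.
Time for a 21-frame gap: 21 ÷ (1) = 21 s.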